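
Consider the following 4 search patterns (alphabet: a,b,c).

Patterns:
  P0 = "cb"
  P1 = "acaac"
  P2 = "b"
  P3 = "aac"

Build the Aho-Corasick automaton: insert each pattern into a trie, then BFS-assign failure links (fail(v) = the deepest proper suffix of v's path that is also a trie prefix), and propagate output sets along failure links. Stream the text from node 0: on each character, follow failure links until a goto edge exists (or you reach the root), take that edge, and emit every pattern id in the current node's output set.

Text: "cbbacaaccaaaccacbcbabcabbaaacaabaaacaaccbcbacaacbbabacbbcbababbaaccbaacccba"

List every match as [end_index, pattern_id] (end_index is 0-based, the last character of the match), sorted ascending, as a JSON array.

Construct AC machine:
Trie (insert patterns):
  0='ε' goto a→3 b→8 c→1
  1='c' goto b→2
  2='cb' goto ·  [P0 ends]
  3='a' goto a→9 c→4
  4='ac' goto a→5
  5='aca' goto a→6
  6='acaa' goto c→7
  7='acaac' goto ·  [P1 ends]
  8='b' goto ·  [P2 ends]
  9='aa' goto c→10
  10='aac' goto ·  [P3 ends]

BFS fail/out derivation:
  n1('c'): parent n0 fail=0; on 'c' 0 → fail=0;  out ∅∪∅=∅
  n3('a'): parent n0 fail=0; on 'a' 0 → fail=0;  out ∅∪∅=∅
  n8('b'): parent n0 fail=0; on 'b' 0 → fail=0;  out {2}∪∅={2}
  n2('cb'): parent n1 fail=0; on 'b' 0 → fail=8;  out {0}∪{2}={0,2}
  n4('ac'): parent n3 fail=0; on 'c' 0 → fail=1;  out ∅∪∅=∅
  n9('aa'): parent n3 fail=0; on 'a' 0 → fail=3;  out ∅∪∅=∅
  n5('aca'): parent n4 fail=1; on 'a' 1→0 → fail=3;  out ∅∪∅=∅
  n10('aac'): parent n9 fail=3; on 'c' 3 → fail=4;  out {3}∪∅={3}
  n6('acaa'): parent n5 fail=3; on 'a' 3 → fail=9;  out ∅∪∅=∅
  n7('acaac'): parent n6 fail=9; on 'c' 9 → fail=10;  out {1}∪{3}={1,3}

Scan:
i=0 'c': node 0→1
i=1 'b': node 1→2  ** P0@[0:1],P2@[1:1]
i=2 'b': node 2→8 (via fail)  ** P2@[2:2]
i=3 'a': node 8→3 (via fail)
i=4 'c': node 3→4
i=5 'a': node 4→5
i=6 'a': node 5→6
i=7 'c': node 6→7  ** P1@[3:7],P3@[5:7]
i=8 'c': node 7→1 (via fail)
i=9 'a': node 1→3 (via fail)
i=10 'a': node 3→9
i=11 'a': node 9→9 (via fail)
i=12 'c': node 9→10  ** P3@[10:12]
i=13 'c': node 10→1 (via fail)
i=14 'a': node 1→3 (via fail)
i=15 'c': node 3→4
i=16 'b': node 4→2 (via fail)  ** P0@[15:16],P2@[16:16]
i=17 'c': node 2→1 (via fail)
i=18 'b': node 1→2  ** P0@[17:18],P2@[18:18]
i=19 'a': node 2→3 (via fail)
i=20 'b': node 3→8 (via fail)  ** P2@[20:20]
i=21 'c': node 8→1 (via fail)
i=22 'a': node 1→3 (via fail)
i=23 'b': node 3→8 (via fail)  ** P2@[23:23]
i=24 'b': node 8→8 (via fail)  ** P2@[24:24]
i=25 'a': node 8→3 (via fail)
i=26 'a': node 3→9
i=27 'a': node 9→9 (via fail)
i=28 'c': node 9→10  ** P3@[26:28]
i=29 'a': node 10→5 (via fail)
i=30 'a': node 5→6
i=31 'b': node 6→8 (via fail)  ** P2@[31:31]
i=32 'a': node 8→3 (via fail)
i=33 'a': node 3→9
i=34 'a': node 9→9 (via fail)
i=35 'c': node 9→10  ** P3@[33:35]
i=36 'a': node 10→5 (via fail)
i=37 'a': node 5→6
i=38 'c': node 6→7  ** P1@[34:38],P3@[36:38]
i=39 'c': node 7→1 (via fail)
i=40 'b': node 1→2  ** P0@[39:40],P2@[40:40]
i=41 'c': node 2→1 (via fail)
i=42 'b': node 1→2  ** P0@[41:42],P2@[42:42]
i=43 'a': node 2→3 (via fail)
i=44 'c': node 3→4
i=45 'a': node 4→5
i=46 'a': node 5→6
i=47 'c': node 6→7  ** P1@[43:47],P3@[45:47]
i=48 'b': node 7→2 (via fail)  ** P0@[47:48],P2@[48:48]
i=49 'b': node 2→8 (via fail)  ** P2@[49:49]
i=50 'a': node 8→3 (via fail)
i=51 'b': node 3→8 (via fail)  ** P2@[51:51]
i=52 'a': node 8→3 (via fail)
i=53 'c': node 3→4
i=54 'b': node 4→2 (via fail)  ** P0@[53:54],P2@[54:54]
i=55 'b': node 2→8 (via fail)  ** P2@[55:55]
i=56 'c': node 8→1 (via fail)
i=57 'b': node 1→2  ** P0@[56:57],P2@[57:57]
i=58 'a': node 2→3 (via fail)
i=59 'b': node 3→8 (via fail)  ** P2@[59:59]
i=60 'a': node 8→3 (via fail)
i=61 'b': node 3→8 (via fail)  ** P2@[61:61]
i=62 'b': node 8→8 (via fail)  ** P2@[62:62]
i=63 'a': node 8→3 (via fail)
i=64 'a': node 3→9
i=65 'c': node 9→10  ** P3@[63:65]
i=66 'c': node 10→1 (via fail)
i=67 'b': node 1→2  ** P0@[66:67],P2@[67:67]
i=68 'a': node 2→3 (via fail)
i=69 'a': node 3→9
i=70 'c': node 9→10  ** P3@[68:70]
i=71 'c': node 10→1 (via fail)
i=72 'c': node 1→1 (via fail)
i=73 'b': node 1→2  ** P0@[72:73],P2@[73:73]
i=74 'a': node 2→3 (via fail)

Matches: [[1,0],[1,2],[2,2],[7,1],[7,3],[12,3],[16,0],[16,2],[18,0],[18,2],[20,2],[23,2],[24,2],[28,3],[31,2],[35,3],[38,1],[38,3],[40,0],[40,2],[42,0],[42,2],[47,1],[47,3],[48,0],[48,2],[49,2],[51,2],[54,0],[54,2],[55,2],[57,0],[57,2],[59,2],[61,2],[62,2],[65,3],[67,0],[67,2],[70,3],[73,0],[73,2]]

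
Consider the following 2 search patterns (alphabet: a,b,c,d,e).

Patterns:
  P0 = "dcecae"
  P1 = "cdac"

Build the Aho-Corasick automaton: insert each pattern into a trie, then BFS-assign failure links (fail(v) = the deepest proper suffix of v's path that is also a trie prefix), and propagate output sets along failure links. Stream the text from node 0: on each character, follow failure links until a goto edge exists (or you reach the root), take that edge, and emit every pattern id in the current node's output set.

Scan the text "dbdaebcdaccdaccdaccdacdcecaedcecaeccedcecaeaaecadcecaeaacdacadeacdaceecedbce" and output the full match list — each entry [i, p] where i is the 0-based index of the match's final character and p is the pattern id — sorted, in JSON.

Build automaton:
Trie nodes:
  0='ε' goto c→7 d→1
  1='d' goto c→2
  2='dc' goto e→3
  3='dce' goto c→4
  4='dcec' goto a→5
  5='dceca' goto e→6
  6='dcecae' goto ·  [P0 ends]
  7='c' goto d→8
  8='cd' goto a→9
  9='cda' goto c→10
  10='cdac' goto ·  [P1 ends]

Failure links (BFS by depth):
  n1('d'): parent n0 fail=0; on 'd' 0 → fail=0;  out ∅∪∅=∅
  n7('c'): parent n0 fail=0; on 'c' 0 → fail=0;  out ∅∪∅=∅
  n2('dc'): parent n1 fail=0; on 'c' 0 → fail=7;  out ∅∪∅=∅
  n8('cd'): parent n7 fail=0; on 'd' 0 → fail=1;  out ∅∪∅=∅
  n3('dce'): parent n2 fail=7; on 'e' 7→0 → fail=0;  out ∅∪∅=∅
  n9('cda'): parent n8 fail=1; on 'a' 1→0 → fail=0;  out ∅∪∅=∅
  n4('dcec'): parent n3 fail=0; on 'c' 0 → fail=7;  out ∅∪∅=∅
  n10('cdac'): parent n9 fail=0; on 'c' 0 → fail=7;  out {1}∪∅={1}
  n5('dceca'): parent n4 fail=7; on 'a' 7→0 → fail=0;  out ∅∪∅=∅
  n6('dcecae'): parent n5 fail=0; on 'e' 0 → fail=0;  out {0}∪∅={0}

Scan:
i=0 'd': node 0→1
i=1 'b': node 1→0 (via fail)
i=2 'd': node 0→1
i=3 'a': node 1→0 (via fail)
i=4 'e': node 0→0
i=5 'b': node 0→0
i=6 'c': node 0→7
i=7 'd': node 7→8
i=8 'a': node 8→9
i=9 'c': node 9→10  ** P1@[6:9]
i=10 'c': node 10→7 (via fail)
i=11 'd': node 7→8
i=12 'a': node 8→9
i=13 'c': node 9→10  ** P1@[10:13]
i=14 'c': node 10→7 (via fail)
i=15 'd': node 7→8
i=16 'a': node 8→9
i=17 'c': node 9→10  ** P1@[14:17]
i=18 'c': node 10→7 (via fail)
i=19 'd': node 7→8
i=20 'a': node 8→9
i=21 'c': node 9→10  ** P1@[18:21]
i=22 'd': node 10→8 (via fail)
i=23 'c': node 8→2 (via fail)
i=24 'e': node 2→3
i=25 'c': node 3→4
i=26 'a': node 4→5
i=27 'e': node 5→6  ** P0@[22:27]
i=28 'd': node 6→1 (via fail)
i=29 'c': node 1→2
i=30 'e': node 2→3
i=31 'c': node 3→4
i=32 'a': node 4→5
i=33 'e': node 5→6  ** P0@[28:33]
i=34 'c': node 6→7 (via fail)
i=35 'c': node 7→7 (via fail)
i=36 'e': node 7→0 (via fail)
i=37 'd': node 0→1
i=38 'c': node 1→2
i=39 'e': node 2→3
i=40 'c': node 3→4
i=41 'a': node 4→5
i=42 'e': node 5→6  ** P0@[37:42]
i=43 'a': node 6→0 (via fail)
i=44 'a': node 0→0
i=45 'e': node 0→0
i=46 'c': node 0→7
i=47 'a': node 7→0 (via fail)
i=48 'd': node 0→1
i=49 'c': node 1→2
i=50 'e': node 2→3
i=51 'c': node 3→4
i=52 'a': node 4→5
i=53 'e': node 5→6  ** P0@[48:53]
i=54 'a': node 6→0 (via fail)
i=55 'a': node 0→0
i=56 'c': node 0→7
i=57 'd': node 7→8
i=58 'a': node 8→9
i=59 'c': node 9→10  ** P1@[56:59]
i=60 'a': node 10→0 (via fail)
i=61 'd': node 0→1
i=62 'e': node 1→0 (via fail)
i=63 'a': node 0→0
i=64 'c': node 0→7
i=65 'd': node 7→8
i=66 'a': node 8→9
i=67 'c': node 9→10  ** P1@[64:67]
i=68 'e': node 10→0 (via fail)
i=69 'e': node 0→0
i=70 'c': node 0→7
i=71 'e': node 7→0 (via fail)
i=72 'd': node 0→1
i=73 'b': node 1→0 (via fail)
i=74 'c': node 0→7
i=75 'e': node 7→0 (via fail)

Result: [[9,1],[13,1],[17,1],[21,1],[27,0],[33,0],[42,0],[53,0],[59,1],[67,1]]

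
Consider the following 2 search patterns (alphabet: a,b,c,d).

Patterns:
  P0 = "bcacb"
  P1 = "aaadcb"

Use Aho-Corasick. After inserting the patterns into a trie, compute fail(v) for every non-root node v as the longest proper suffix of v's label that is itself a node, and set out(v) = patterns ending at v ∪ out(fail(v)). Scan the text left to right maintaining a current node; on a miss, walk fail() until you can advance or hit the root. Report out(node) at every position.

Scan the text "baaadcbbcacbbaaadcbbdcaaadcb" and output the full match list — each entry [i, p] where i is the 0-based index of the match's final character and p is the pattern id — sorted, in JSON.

Build:
Trie (insert patterns):
  n0 'ε': a→6 b→1
  n1 'b': c→2
  n2 'bc': a→3
  n3 'bca': c→4
  n4 'bcac': b→5
  n5 'bcacb': ·  ←P0
  n6 'a': a→7
  n7 'aa': a→8
  n8 'aaa': d→9
  n9 'aaad': c→10
  n10 'aaadc': b→11
  n11 'aaadcb': ·  ←P1

Failure links (BFS by depth):
  fail(1) 'b': from fail(0)=0 chase 'b': 0 ⇒ 0;  out=∅∪out(0)=∅
  fail(6) 'a': from fail(0)=0 chase 'a': 0 ⇒ 0;  out=∅∪out(0)=∅
  fail(2) 'bc': from fail(1)=0 chase 'c': 0 ⇒ 0;  out=∅∪out(0)=∅
  fail(7) 'aa': from fail(6)=0 chase 'a': 0 ⇒ 6;  out=∅∪out(6)=∅
  fail(3) 'bca': from fail(2)=0 chase 'a': 0 ⇒ 6;  out=∅∪out(6)=∅
  fail(8) 'aaa': from fail(7)=6 chase 'a': 6 ⇒ 7;  out=∅∪out(7)=∅
  fail(4) 'bcac': from fail(3)=6 chase 'c': 6→0 ⇒ 0;  out=∅∪out(0)=∅
  fail(9) 'aaad': from fail(8)=7 chase 'd': 7→6→0 ⇒ 0;  out=∅∪out(0)=∅
  fail(5) 'bcacb': from fail(4)=0 chase 'b': 0 ⇒ 1;  out={0}∪out(1)={0}
  fail(10) 'aaadc': from fail(9)=0 chase 'c': 0 ⇒ 0;  out=∅∪out(0)=∅
  fail(11) 'aaadcb': from fail(10)=0 chase 'b': 0 ⇒ 1;  out={1}∪out(1)={1}

Scan:
pos 0 'b': at 1
pos 1 'a': at 6 (fail-walked)
pos 2 'a': at 7
pos 3 'a': at 8
pos 4 'd': at 9
pos 5 'c': at 10
pos 6 'b': at 11  emit P1@[1:6]
pos 7 'b': at 1 (fail-walked)
pos 8 'c': at 2
pos 9 'a': at 3
pos 10 'c': at 4
pos 11 'b': at 5  emit P0@[7:11]
pos 12 'b': at 1 (fail-walked)
pos 13 'a': at 6 (fail-walked)
pos 14 'a': at 7
pos 15 'a': at 8
pos 16 'd': at 9
pos 17 'c': at 10
pos 18 'b': at 11  emit P1@[13:18]
pos 19 'b': at 1 (fail-walked)
pos 20 'd': at 0 (fail-walked)
pos 21 'c': at 0
pos 22 'a': at 6
pos 23 'a': at 7
pos 24 'a': at 8
pos 25 'd': at 9
pos 26 'c': at 10
pos 27 'b': at 11  emit P1@[22:27]

Result: [[6,1],[11,0],[18,1],[27,1]]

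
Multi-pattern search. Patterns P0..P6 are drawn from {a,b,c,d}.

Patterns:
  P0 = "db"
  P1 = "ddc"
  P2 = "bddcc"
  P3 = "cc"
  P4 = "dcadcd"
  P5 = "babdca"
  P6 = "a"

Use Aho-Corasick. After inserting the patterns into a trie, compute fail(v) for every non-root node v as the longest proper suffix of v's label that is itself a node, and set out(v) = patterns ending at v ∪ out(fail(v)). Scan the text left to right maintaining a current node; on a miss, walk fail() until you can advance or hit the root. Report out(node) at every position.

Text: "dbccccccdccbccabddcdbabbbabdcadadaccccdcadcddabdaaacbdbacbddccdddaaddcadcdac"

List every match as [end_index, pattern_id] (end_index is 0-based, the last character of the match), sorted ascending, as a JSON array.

Construct AC machine:
Trie nodes:
  0='ε' goto a→22 b→5 c→10 d→1
  1='d' goto b→2 c→12 d→3
  2='db' goto ·  [P0 ends]
  3='dd' goto c→4
  4='ddc' goto ·  [P1 ends]
  5='b' goto a→17 d→6
  6='bd' goto d→7
  7='bdd' goto c→8
  8='bddc' goto c→9
  9='bddcc' goto ·  [P2 ends]
  10='c' goto c→11
  11='cc' goto ·  [P3 ends]
  12='dc' goto a→13
  13='dca' goto d→14
  14='dcad' goto c→15
  15='dcadc' goto d→16
  16='dcadcd' goto ·  [P4 ends]
  17='ba' goto b→18
  18='bab' goto d→19
  19='babd' goto c→20
  20='babdc' goto a→21
  21='babdca' goto ·  [P5 ends]
  22='a' goto ·  [P6 ends]

BFS fail/out derivation:
  n1('d'): parent n0 fail=0; on 'd' 0 → fail=0;  out ∅∪∅=∅
  n5('b'): parent n0 fail=0; on 'b' 0 → fail=0;  out ∅∪∅=∅
  n10('c'): parent n0 fail=0; on 'c' 0 → fail=0;  out ∅∪∅=∅
  n22('a'): parent n0 fail=0; on 'a' 0 → fail=0;  out {6}∪∅={6}
  n2('db'): parent n1 fail=0; on 'b' 0 → fail=5;  out {0}∪∅={0}
  n3('dd'): parent n1 fail=0; on 'd' 0 → fail=1;  out ∅∪∅=∅
  n6('bd'): parent n5 fail=0; on 'd' 0 → fail=1;  out ∅∪∅=∅
  n11('cc'): parent n10 fail=0; on 'c' 0 → fail=10;  out {3}∪∅={3}
  n12('dc'): parent n1 fail=0; on 'c' 0 → fail=10;  out ∅∪∅=∅
  n17('ba'): parent n5 fail=0; on 'a' 0 → fail=22;  out ∅∪{6}={6}
  n4('ddc'): parent n3 fail=1; on 'c' 1 → fail=12;  out {1}∪∅={1}
  n7('bdd'): parent n6 fail=1; on 'd' 1 → fail=3;  out ∅∪∅=∅
  n13('dca'): parent n12 fail=10; on 'a' 10→0 → fail=22;  out ∅∪{6}={6}
  n18('bab'): parent n17 fail=22; on 'b' 22→0 → fail=5;  out ∅∪∅=∅
  n8('bddc'): parent n7 fail=3; on 'c' 3 → fail=4;  out ∅∪{1}={1}
  n14('dcad'): parent n13 fail=22; on 'd' 22→0 → fail=1;  out ∅∪∅=∅
  n19('babd'): parent n18 fail=5; on 'd' 5 → fail=6;  out ∅∪∅=∅
  n9('bddcc'): parent n8 fail=4; on 'c' 4→12→10 → fail=11;  out {2}∪{3}={2,3}
  n15('dcadc'): parent n14 fail=1; on 'c' 1 → fail=12;  out ∅∪∅=∅
  n20('babdc'): parent n19 fail=6; on 'c' 6→1 → fail=12;  out ∅∪∅=∅
  n16('dcadcd'): parent n15 fail=12; on 'd' 12→10→0 → fail=1;  out {4}∪∅={4}
  n21('babdca'): parent n20 fail=12; on 'a' 12 → fail=13;  out {5}∪{6}={5,6}

Scan:
[0] read 'd'  n0⇒n1
[1] read 'b'  n1⇒n2  emit P0@[0:1]
[2] read 'c'  n2⇒n10 (fail-walked)
[3] read 'c'  n10⇒n11  emit P3@[2:3]
[4] read 'c'  n11⇒n11 (fail-walked)  emit P3@[3:4]
[5] read 'c'  n11⇒n11 (fail-walked)  emit P3@[4:5]
[6] read 'c'  n11⇒n11 (fail-walked)  emit P3@[5:6]
[7] read 'c'  n11⇒n11 (fail-walked)  emit P3@[6:7]
[8] read 'd'  n11⇒n1 (fail-walked)
[9] read 'c'  n1⇒n12
[10] read 'c'  n12⇒n11 (fail-walked)  emit P3@[9:10]
[11] read 'b'  n11⇒n5 (fail-walked)
[12] read 'c'  n5⇒n10 (fail-walked)
[13] read 'c'  n10⇒n11  emit P3@[12:13]
[14] read 'a'  n11⇒n22 (fail-walked)  emit P6@[14:14]
[15] read 'b'  n22⇒n5 (fail-walked)
[16] read 'd'  n5⇒n6
[17] read 'd'  n6⇒n7
[18] read 'c'  n7⇒n8  emit P1@[16:18]
[19] read 'd'  n8⇒n1 (fail-walked)
[20] read 'b'  n1⇒n2  emit P0@[19:20]
[21] read 'a'  n2⇒n17 (fail-walked)  emit P6@[21:21]
[22] read 'b'  n17⇒n18
[23] read 'b'  n18⇒n5 (fail-walked)
[24] read 'b'  n5⇒n5 (fail-walked)
[25] read 'a'  n5⇒n17  emit P6@[25:25]
[26] read 'b'  n17⇒n18
[27] read 'd'  n18⇒n19
[28] read 'c'  n19⇒n20
[29] read 'a'  n20⇒n21  emit P5@[24:29],P6@[29:29]
[30] read 'd'  n21⇒n14 (fail-walked)
[31] read 'a'  n14⇒n22 (fail-walked)  emit P6@[31:31]
[32] read 'd'  n22⇒n1 (fail-walked)
[33] read 'a'  n1⇒n22 (fail-walked)  emit P6@[33:33]
[34] read 'c'  n22⇒n10 (fail-walked)
[35] read 'c'  n10⇒n11  emit P3@[34:35]
[36] read 'c'  n11⇒n11 (fail-walked)  emit P3@[35:36]
[37] read 'c'  n11⇒n11 (fail-walked)  emit P3@[36:37]
[38] read 'd'  n11⇒n1 (fail-walked)
[39] read 'c'  n1⇒n12
[40] read 'a'  n12⇒n13  emit P6@[40:40]
[41] read 'd'  n13⇒n14
[42] read 'c'  n14⇒n15
[43] read 'd'  n15⇒n16  emit P4@[38:43]
[44] read 'd'  n16⇒n3 (fail-walked)
[45] read 'a'  n3⇒n22 (fail-walked)  emit P6@[45:45]
[46] read 'b'  n22⇒n5 (fail-walked)
[47] read 'd'  n5⇒n6
[48] read 'a'  n6⇒n22 (fail-walked)  emit P6@[48:48]
[49] read 'a'  n22⇒n22 (fail-walked)  emit P6@[49:49]
[50] read 'a'  n22⇒n22 (fail-walked)  emit P6@[50:50]
[51] read 'c'  n22⇒n10 (fail-walked)
[52] read 'b'  n10⇒n5 (fail-walked)
[53] read 'd'  n5⇒n6
[54] read 'b'  n6⇒n2 (fail-walked)  emit P0@[53:54]
[55] read 'a'  n2⇒n17 (fail-walked)  emit P6@[55:55]
[56] read 'c'  n17⇒n10 (fail-walked)
[57] read 'b'  n10⇒n5 (fail-walked)
[58] read 'd'  n5⇒n6
[59] read 'd'  n6⇒n7
[60] read 'c'  n7⇒n8  emit P1@[58:60]
[61] read 'c'  n8⇒n9  emit P2@[57:61],P3@[60:61]
[62] read 'd'  n9⇒n1 (fail-walked)
[63] read 'd'  n1⇒n3
[64] read 'd'  n3⇒n3 (fail-walked)
[65] read 'a'  n3⇒n22 (fail-walked)  emit P6@[65:65]
[66] read 'a'  n22⇒n22 (fail-walked)  emit P6@[66:66]
[67] read 'd'  n22⇒n1 (fail-walked)
[68] read 'd'  n1⇒n3
[69] read 'c'  n3⇒n4  emit P1@[67:69]
[70] read 'a'  n4⇒n13 (fail-walked)  emit P6@[70:70]
[71] read 'd'  n13⇒n14
[72] read 'c'  n14⇒n15
[73] read 'd'  n15⇒n16  emit P4@[68:73]
[74] read 'a'  n16⇒n22 (fail-walked)  emit P6@[74:74]
[75] read 'c'  n22⇒n10 (fail-walked)

Matches: [[1,0],[3,3],[4,3],[5,3],[6,3],[7,3],[10,3],[13,3],[14,6],[18,1],[20,0],[21,6],[25,6],[29,5],[29,6],[31,6],[33,6],[35,3],[36,3],[37,3],[40,6],[43,4],[45,6],[48,6],[49,6],[50,6],[54,0],[55,6],[60,1],[61,2],[61,3],[65,6],[66,6],[69,1],[70,6],[73,4],[74,6]]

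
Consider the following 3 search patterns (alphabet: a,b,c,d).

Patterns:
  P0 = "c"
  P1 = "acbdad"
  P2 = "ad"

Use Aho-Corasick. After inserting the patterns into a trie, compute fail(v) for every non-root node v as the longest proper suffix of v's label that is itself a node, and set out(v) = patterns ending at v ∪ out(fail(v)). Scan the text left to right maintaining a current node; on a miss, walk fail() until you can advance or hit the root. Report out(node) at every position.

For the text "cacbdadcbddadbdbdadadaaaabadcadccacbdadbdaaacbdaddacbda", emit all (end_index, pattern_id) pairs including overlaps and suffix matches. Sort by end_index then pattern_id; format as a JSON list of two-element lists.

Build automaton:
Trie (insert patterns):
  0='ε' goto a→2 c→1
  1='c' goto ·  ←P0
  2='a' goto c→3 d→8
  3='ac' goto b→4
  4='acb' goto d→5
  5='acbd' goto a→6
  6='acbda' goto d→7
  7='acbdad' goto ·  ←P1
  8='ad' goto ·  ←P2

BFS fail/out derivation:
  fail(1) 'c': from fail(0)=0 chase 'c': 0 ⇒ 0;  out={0}∪out(0)={0}
  fail(2) 'a': from fail(0)=0 chase 'a': 0 ⇒ 0;  out=∅∪out(0)=∅
  fail(3) 'ac': from fail(2)=0 chase 'c': 0 ⇒ 1;  out=∅∪out(1)={0}
  fail(8) 'ad': from fail(2)=0 chase 'd': 0 ⇒ 0;  out={2}∪out(0)={2}
  fail(4) 'acb': from fail(3)=1 chase 'b': 1→0 ⇒ 0;  out=∅∪out(0)=∅
  fail(5) 'acbd': from fail(4)=0 chase 'd': 0 ⇒ 0;  out=∅∪out(0)=∅
  fail(6) 'acbda': from fail(5)=0 chase 'a': 0 ⇒ 2;  out=∅∪out(2)=∅
  fail(7) 'acbdad': from fail(6)=2 chase 'd': 2 ⇒ 8;  out={1}∪out(8)={1,2}

Text stream:
pos 0 'c': at 1  ** P0@[0:0]
pos 1 'a': at 2 ·f
pos 2 'c': at 3  ** P0@[2:2]
pos 3 'b': at 4
pos 4 'd': at 5
pos 5 'a': at 6
pos 6 'd': at 7  ** P1@[1:6],P2@[5:6]
pos 7 'c': at 1 ·f  ** P0@[7:7]
pos 8 'b': at 0 ·f
pos 9 'd': at 0
pos 10 'd': at 0
pos 11 'a': at 2
pos 12 'd': at 8  ** P2@[11:12]
pos 13 'b': at 0 ·f
pos 14 'd': at 0
pos 15 'b': at 0
pos 16 'd': at 0
pos 17 'a': at 2
pos 18 'd': at 8  ** P2@[17:18]
pos 19 'a': at 2 ·f
pos 20 'd': at 8  ** P2@[19:20]
pos 21 'a': at 2 ·f
pos 22 'a': at 2 ·f
pos 23 'a': at 2 ·f
pos 24 'a': at 2 ·f
pos 25 'b': at 0 ·f
pos 26 'a': at 2
pos 27 'd': at 8  ** P2@[26:27]
pos 28 'c': at 1 ·f  ** P0@[28:28]
pos 29 'a': at 2 ·f
pos 30 'd': at 8  ** P2@[29:30]
pos 31 'c': at 1 ·f  ** P0@[31:31]
pos 32 'c': at 1 ·f  ** P0@[32:32]
pos 33 'a': at 2 ·f
pos 34 'c': at 3  ** P0@[34:34]
pos 35 'b': at 4
pos 36 'd': at 5
pos 37 'a': at 6
pos 38 'd': at 7  ** P1@[33:38],P2@[37:38]
pos 39 'b': at 0 ·f
pos 40 'd': at 0
pos 41 'a': at 2
pos 42 'a': at 2 ·f
pos 43 'a': at 2 ·f
pos 44 'c': at 3  ** P0@[44:44]
pos 45 'b': at 4
pos 46 'd': at 5
pos 47 'a': at 6
pos 48 'd': at 7  ** P1@[43:48],P2@[47:48]
pos 49 'd': at 0 ·f
pos 50 'a': at 2
pos 51 'c': at 3  ** P0@[51:51]
pos 52 'b': at 4
pos 53 'd': at 5
pos 54 'a': at 6

Result: [[0,0],[2,0],[6,1],[6,2],[7,0],[12,2],[18,2],[20,2],[27,2],[28,0],[30,2],[31,0],[32,0],[34,0],[38,1],[38,2],[44,0],[48,1],[48,2],[51,0]]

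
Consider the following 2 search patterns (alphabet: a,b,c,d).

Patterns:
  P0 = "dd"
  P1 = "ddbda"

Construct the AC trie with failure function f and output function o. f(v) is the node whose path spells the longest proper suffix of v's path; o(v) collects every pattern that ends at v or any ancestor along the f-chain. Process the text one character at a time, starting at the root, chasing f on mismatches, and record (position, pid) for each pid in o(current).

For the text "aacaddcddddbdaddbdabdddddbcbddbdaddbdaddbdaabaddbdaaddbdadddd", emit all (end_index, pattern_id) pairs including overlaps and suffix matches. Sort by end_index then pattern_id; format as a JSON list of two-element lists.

Build:
Trie nodes:
  n0 'ε': d→1
  n1 'd': d→2
  n2 'dd': b→3  ←P0
  n3 'ddb': d→4
  n4 'ddbd': a→5
  n5 'ddbda': ·  ←P1

BFS fail/out derivation:
  fail(1) 'd': from fail(0)=0 chase 'd': 0 ⇒ 0;  out=∅∪out(0)=∅
  fail(2) 'dd': from fail(1)=0 chase 'd': 0 ⇒ 1;  out={0}∪out(1)={0}
  fail(3) 'ddb': from fail(2)=1 chase 'b': 1→0 ⇒ 0;  out=∅∪out(0)=∅
  fail(4) 'ddbd': from fail(3)=0 chase 'd': 0 ⇒ 1;  out=∅∪out(1)=∅
  fail(5) 'ddbda': from fail(4)=1 chase 'a': 1→0 ⇒ 0;  out={1}∪out(0)={1}

Scan:
pos 0 'a': at 0
pos 1 'a': at 0
pos 2 'c': at 0
pos 3 'a': at 0
pos 4 'd': at 1
pos 5 'd': at 2  → match P0@[4:5]
pos 6 'c': at 0 (fail-walked)
pos 7 'd': at 1
pos 8 'd': at 2  → match P0@[7:8]
pos 9 'd': at 2 (fail-walked)  → match P0@[8:9]
pos 10 'd': at 2 (fail-walked)  → match P0@[9:10]
pos 11 'b': at 3
pos 12 'd': at 4
pos 13 'a': at 5  → match P1@[9:13]
pos 14 'd': at 1 (fail-walked)
pos 15 'd': at 2  → match P0@[14:15]
pos 16 'b': at 3
pos 17 'd': at 4
pos 18 'a': at 5  → match P1@[14:18]
pos 19 'b': at 0 (fail-walked)
pos 20 'd': at 1
pos 21 'd': at 2  → match P0@[20:21]
pos 22 'd': at 2 (fail-walked)  → match P0@[21:22]
pos 23 'd': at 2 (fail-walked)  → match P0@[22:23]
pos 24 'd': at 2 (fail-walked)  → match P0@[23:24]
pos 25 'b': at 3
pos 26 'c': at 0 (fail-walked)
pos 27 'b': at 0
pos 28 'd': at 1
pos 29 'd': at 2  → match P0@[28:29]
pos 30 'b': at 3
pos 31 'd': at 4
pos 32 'a': at 5  → match P1@[28:32]
pos 33 'd': at 1 (fail-walked)
pos 34 'd': at 2  → match P0@[33:34]
pos 35 'b': at 3
pos 36 'd': at 4
pos 37 'a': at 5  → match P1@[33:37]
pos 38 'd': at 1 (fail-walked)
pos 39 'd': at 2  → match P0@[38:39]
pos 40 'b': at 3
pos 41 'd': at 4
pos 42 'a': at 5  → match P1@[38:42]
pos 43 'a': at 0 (fail-walked)
pos 44 'b': at 0
pos 45 'a': at 0
pos 46 'd': at 1
pos 47 'd': at 2  → match P0@[46:47]
pos 48 'b': at 3
pos 49 'd': at 4
pos 50 'a': at 5  → match P1@[46:50]
pos 51 'a': at 0 (fail-walked)
pos 52 'd': at 1
pos 53 'd': at 2  → match P0@[52:53]
pos 54 'b': at 3
pos 55 'd': at 4
pos 56 'a': at 5  → match P1@[52:56]
pos 57 'd': at 1 (fail-walked)
pos 58 'd': at 2  → match P0@[57:58]
pos 59 'd': at 2 (fail-walked)  → match P0@[58:59]
pos 60 'd': at 2 (fail-walked)  → match P0@[59:60]

Matches: [[5,0],[8,0],[9,0],[10,0],[13,1],[15,0],[18,1],[21,0],[22,0],[23,0],[24,0],[29,0],[32,1],[34,0],[37,1],[39,0],[42,1],[47,0],[50,1],[53,0],[56,1],[58,0],[59,0],[60,0]]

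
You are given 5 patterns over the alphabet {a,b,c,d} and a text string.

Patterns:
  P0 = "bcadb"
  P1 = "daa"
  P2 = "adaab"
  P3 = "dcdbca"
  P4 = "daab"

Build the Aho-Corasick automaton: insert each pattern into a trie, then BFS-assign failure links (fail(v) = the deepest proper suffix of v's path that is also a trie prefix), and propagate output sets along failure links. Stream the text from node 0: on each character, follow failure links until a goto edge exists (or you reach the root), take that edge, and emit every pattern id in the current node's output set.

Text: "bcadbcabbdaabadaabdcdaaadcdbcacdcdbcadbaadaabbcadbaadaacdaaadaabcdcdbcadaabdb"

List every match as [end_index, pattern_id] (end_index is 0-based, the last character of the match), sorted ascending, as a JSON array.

Build:
Trie (insert patterns):
  n0 'ε': a→9 b→1 d→6
  n1 'b': c→2
  n2 'bc': a→3
  n3 'bca': d→4
  n4 'bcad': b→5
  n5 'bcadb': ·  ←P0
  n6 'd': a→7 c→14
  n7 'da': a→8
  n8 'daa': b→19  ←P1
  n9 'a': d→10
  n10 'ad': a→11
  n11 'ada': a→12
  n12 'adaa': b→13
  n13 'adaab': ·  ←P2
  n14 'dc': d→15
  n15 'dcd': b→16
  n16 'dcdb': c→17
  n17 'dcdbc': a→18
  n18 'dcdbca': ·  ←P3
  n19 'daab': ·  ←P4

BFS fail/out derivation:
  n1('b'): parent n0 fail=0; on 'b' 0 → fail=0;  out ∅∪∅=∅
  n6('d'): parent n0 fail=0; on 'd' 0 → fail=0;  out ∅∪∅=∅
  n9('a'): parent n0 fail=0; on 'a' 0 → fail=0;  out ∅∪∅=∅
  n2('bc'): parent n1 fail=0; on 'c' 0 → fail=0;  out ∅∪∅=∅
  n7('da'): parent n6 fail=0; on 'a' 0 → fail=9;  out ∅∪∅=∅
  n10('ad'): parent n9 fail=0; on 'd' 0 → fail=6;  out ∅∪∅=∅
  n14('dc'): parent n6 fail=0; on 'c' 0 → fail=0;  out ∅∪∅=∅
  n3('bca'): parent n2 fail=0; on 'a' 0 → fail=9;  out ∅∪∅=∅
  n8('daa'): parent n7 fail=9; on 'a' 9→0 → fail=9;  out {1}∪∅={1}
  n11('ada'): parent n10 fail=6; on 'a' 6 → fail=7;  out ∅∪∅=∅
  n15('dcd'): parent n14 fail=0; on 'd' 0 → fail=6;  out ∅∪∅=∅
  n4('bcad'): parent n3 fail=9; on 'd' 9 → fail=10;  out ∅∪∅=∅
  n12('adaa'): parent n11 fail=7; on 'a' 7 → fail=8;  out ∅∪{1}={1}
  n16('dcdb'): parent n15 fail=6; on 'b' 6→0 → fail=1;  out ∅∪∅=∅
  n19('daab'): parent n8 fail=9; on 'b' 9→0 → fail=1;  out {4}∪∅={4}
  n5('bcadb'): parent n4 fail=10; on 'b' 10→6→0 → fail=1;  out {0}∪∅={0}
  n13('adaab'): parent n12 fail=8; on 'b' 8 → fail=19;  out {2}∪{4}={2,4}
  n17('dcdbc'): parent n16 fail=1; on 'c' 1 → fail=2;  out ∅∪∅=∅
  n18('dcdbca'): parent n17 fail=2; on 'a' 2 → fail=3;  out {3}∪∅={3}

Scan:
i=0 'b': node 0→1
i=1 'c': node 1→2
i=2 'a': node 2→3
i=3 'd': node 3→4
i=4 'b': node 4→5  emit P0@[0:4]
i=5 'c': node 5→2 (via fail)
i=6 'a': node 2→3
i=7 'b': node 3→1 (via fail)
i=8 'b': node 1→1 (via fail)
i=9 'd': node 1→6 (via fail)
i=10 'a': node 6→7
i=11 'a': node 7→8  emit P1@[9:11]
i=12 'b': node 8→19  emit P4@[9:12]
i=13 'a': node 19→9 (via fail)
i=14 'd': node 9→10
i=15 'a': node 10→11
i=16 'a': node 11→12  emit P1@[14:16]
i=17 'b': node 12→13  emit P2@[13:17],P4@[14:17]
i=18 'd': node 13→6 (via fail)
i=19 'c': node 6→14
i=20 'd': node 14→15
i=21 'a': node 15→7 (via fail)
i=22 'a': node 7→8  emit P1@[20:22]
i=23 'a': node 8→9 (via fail)
i=24 'd': node 9→10
i=25 'c': node 10→14 (via fail)
i=26 'd': node 14→15
i=27 'b': node 15→16
i=28 'c': node 16→17
i=29 'a': node 17→18  emit P3@[24:29]
i=30 'c': node 18→0 (via fail)
i=31 'd': node 0→6
i=32 'c': node 6→14
i=33 'd': node 14→15
i=34 'b': node 15→16
i=35 'c': node 16→17
i=36 'a': node 17→18  emit P3@[31:36]
i=37 'd': node 18→4 (via fail)
i=38 'b': node 4→5  emit P0@[34:38]
i=39 'a': node 5→9 (via fail)
i=40 'a': node 9→9 (via fail)
i=41 'd': node 9→10
i=42 'a': node 10→11
i=43 'a': node 11→12  emit P1@[41:43]
i=44 'b': node 12→13  emit P2@[40:44],P4@[41:44]
i=45 'b': node 13→1 (via fail)
i=46 'c': node 1→2
i=47 'a': node 2→3
i=48 'd': node 3→4
i=49 'b': node 4→5  emit P0@[45:49]
i=50 'a': node 5→9 (via fail)
i=51 'a': node 9→9 (via fail)
i=52 'd': node 9→10
i=53 'a': node 10→11
i=54 'a': node 11→12  emit P1@[52:54]
i=55 'c': node 12→0 (via fail)
i=56 'd': node 0→6
i=57 'a': node 6→7
i=58 'a': node 7→8  emit P1@[56:58]
i=59 'a': node 8→9 (via fail)
i=60 'd': node 9→10
i=61 'a': node 10→11
i=62 'a': node 11→12  emit P1@[60:62]
i=63 'b': node 12→13  emit P2@[59:63],P4@[60:63]
i=64 'c': node 13→2 (via fail)
i=65 'd': node 2→6 (via fail)
i=66 'c': node 6→14
i=67 'd': node 14→15
i=68 'b': node 15→16
i=69 'c': node 16→17
i=70 'a': node 17→18  emit P3@[65:70]
i=71 'd': node 18→4 (via fail)
i=72 'a': node 4→11 (via fail)
i=73 'a': node 11→12  emit P1@[71:73]
i=74 'b': node 12→13  emit P2@[70:74],P4@[71:74]
i=75 'd': node 13→6 (via fail)
i=76 'b': node 6→1 (via fail)

Result: [[4,0],[11,1],[12,4],[16,1],[17,2],[17,4],[22,1],[29,3],[36,3],[38,0],[43,1],[44,2],[44,4],[49,0],[54,1],[58,1],[62,1],[63,2],[63,4],[70,3],[73,1],[74,2],[74,4]]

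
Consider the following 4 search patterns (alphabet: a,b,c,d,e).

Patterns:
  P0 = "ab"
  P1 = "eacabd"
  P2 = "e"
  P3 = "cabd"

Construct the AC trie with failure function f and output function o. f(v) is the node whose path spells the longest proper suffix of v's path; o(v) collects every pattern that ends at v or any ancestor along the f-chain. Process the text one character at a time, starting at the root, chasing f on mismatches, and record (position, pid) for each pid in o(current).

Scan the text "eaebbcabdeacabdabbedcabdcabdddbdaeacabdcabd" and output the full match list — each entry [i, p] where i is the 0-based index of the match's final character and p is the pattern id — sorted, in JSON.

Build automaton:
Trie (insert patterns):
  0='ε' goto a→1 c→9 e→3
  1='a' goto b→2
  2='ab' goto ·  ←P0
  3='e' goto a→4  ←P2
  4='ea' goto c→5
  5='eac' goto a→6
  6='eaca' goto b→7
  7='eacab' goto d→8
  8='eacabd' goto ·  ←P1
  9='c' goto a→10
  10='ca' goto b→11
  11='cab' goto d→12
  12='cabd' goto ·  ←P3

BFS fail/out derivation:
  fail(1) 'a': from fail(0)=0 chase 'a': 0 ⇒ 0;  out=∅∪out(0)=∅
  fail(3) 'e': from fail(0)=0 chase 'e': 0 ⇒ 0;  out={2}∪out(0)={2}
  fail(9) 'c': from fail(0)=0 chase 'c': 0 ⇒ 0;  out=∅∪out(0)=∅
  fail(2) 'ab': from fail(1)=0 chase 'b': 0 ⇒ 0;  out={0}∪out(0)={0}
  fail(4) 'ea': from fail(3)=0 chase 'a': 0 ⇒ 1;  out=∅∪out(1)=∅
  fail(10) 'ca': from fail(9)=0 chase 'a': 0 ⇒ 1;  out=∅∪out(1)=∅
  fail(5) 'eac': from fail(4)=1 chase 'c': 1→0 ⇒ 9;  out=∅∪out(9)=∅
  fail(11) 'cab': from fail(10)=1 chase 'b': 1 ⇒ 2;  out=∅∪out(2)={0}
  fail(6) 'eaca': from fail(5)=9 chase 'a': 9 ⇒ 10;  out=∅∪out(10)=∅
  fail(12) 'cabd': from fail(11)=2 chase 'd': 2→0 ⇒ 0;  out={3}∪out(0)={3}
  fail(7) 'eacab': from fail(6)=10 chase 'b': 10 ⇒ 11;  out=∅∪out(11)={0}
  fail(8) 'eacabd': from fail(7)=11 chase 'd': 11 ⇒ 12;  out={1}∪out(12)={1,3}

Scan:
[0] read 'e'  n0⇒n3  emit P2@[0:0]
[1] read 'a'  n3⇒n4
[2] read 'e'  n4⇒n3 (via fail)  emit P2@[2:2]
[3] read 'b'  n3⇒n0 (via fail)
[4] read 'b'  n0⇒n0
[5] read 'c'  n0⇒n9
[6] read 'a'  n9⇒n10
[7] read 'b'  n10⇒n11  emit P0@[6:7]
[8] read 'd'  n11⇒n12  emit P3@[5:8]
[9] read 'e'  n12⇒n3 (via fail)  emit P2@[9:9]
[10] read 'a'  n3⇒n4
[11] read 'c'  n4⇒n5
[12] read 'a'  n5⇒n6
[13] read 'b'  n6⇒n7  emit P0@[12:13]
[14] read 'd'  n7⇒n8  emit P1@[9:14],P3@[11:14]
[15] read 'a'  n8⇒n1 (via fail)
[16] read 'b'  n1⇒n2  emit P0@[15:16]
[17] read 'b'  n2⇒n0 (via fail)
[18] read 'e'  n0⇒n3  emit P2@[18:18]
[19] read 'd'  n3⇒n0 (via fail)
[20] read 'c'  n0⇒n9
[21] read 'a'  n9⇒n10
[22] read 'b'  n10⇒n11  emit P0@[21:22]
[23] read 'd'  n11⇒n12  emit P3@[20:23]
[24] read 'c'  n12⇒n9 (via fail)
[25] read 'a'  n9⇒n10
[26] read 'b'  n10⇒n11  emit P0@[25:26]
[27] read 'd'  n11⇒n12  emit P3@[24:27]
[28] read 'd'  n12⇒n0 (via fail)
[29] read 'd'  n0⇒n0
[30] read 'b'  n0⇒n0
[31] read 'd'  n0⇒n0
[32] read 'a'  n0⇒n1
[33] read 'e'  n1⇒n3 (via fail)  emit P2@[33:33]
[34] read 'a'  n3⇒n4
[35] read 'c'  n4⇒n5
[36] read 'a'  n5⇒n6
[37] read 'b'  n6⇒n7  emit P0@[36:37]
[38] read 'd'  n7⇒n8  emit P1@[33:38],P3@[35:38]
[39] read 'c'  n8⇒n9 (via fail)
[40] read 'a'  n9⇒n10
[41] read 'b'  n10⇒n11  emit P0@[40:41]
[42] read 'd'  n11⇒n12  emit P3@[39:42]

All matches (sorted): [[0,2],[2,2],[7,0],[8,3],[9,2],[13,0],[14,1],[14,3],[16,0],[18,2],[22,0],[23,3],[26,0],[27,3],[33,2],[37,0],[38,1],[38,3],[41,0],[42,3]]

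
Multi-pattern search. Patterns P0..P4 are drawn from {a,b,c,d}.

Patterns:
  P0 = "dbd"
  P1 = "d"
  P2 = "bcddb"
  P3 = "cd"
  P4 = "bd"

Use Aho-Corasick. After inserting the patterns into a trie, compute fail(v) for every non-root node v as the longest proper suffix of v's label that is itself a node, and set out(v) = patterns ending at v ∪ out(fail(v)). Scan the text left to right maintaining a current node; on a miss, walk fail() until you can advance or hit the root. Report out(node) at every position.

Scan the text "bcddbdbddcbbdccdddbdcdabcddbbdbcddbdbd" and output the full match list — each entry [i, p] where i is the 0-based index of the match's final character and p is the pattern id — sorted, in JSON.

Construct AC machine:
Trie (insert patterns):
  n0 'ε': b→4 c→9 d→1
  n1 'd': b→2  ←P1
  n2 'db': d→3
  n3 'dbd': ·  ←P0
  n4 'b': c→5 d→11
  n5 'bc': d→6
  n6 'bcd': d→7
  n7 'bcdd': b→8
  n8 'bcddb': ·  ←P2
  n9 'c': d→10
  n10 'cd': ·  ←P3
  n11 'bd': ·  ←P4

Failure links (BFS by depth):
  n1('d'): parent n0 fail=0; on 'd' 0 → fail=0;  out {1}∪∅={1}
  n4('b'): parent n0 fail=0; on 'b' 0 → fail=0;  out ∅∪∅=∅
  n9('c'): parent n0 fail=0; on 'c' 0 → fail=0;  out ∅∪∅=∅
  n2('db'): parent n1 fail=0; on 'b' 0 → fail=4;  out ∅∪∅=∅
  n5('bc'): parent n4 fail=0; on 'c' 0 → fail=9;  out ∅∪∅=∅
  n10('cd'): parent n9 fail=0; on 'd' 0 → fail=1;  out {3}∪{1}={1,3}
  n11('bd'): parent n4 fail=0; on 'd' 0 → fail=1;  out {4}∪{1}={1,4}
  n3('dbd'): parent n2 fail=4; on 'd' 4 → fail=11;  out {0}∪{1,4}={0,1,4}
  n6('bcd'): parent n5 fail=9; on 'd' 9 → fail=10;  out ∅∪{1,3}={1,3}
  n7('bcdd'): parent n6 fail=10; on 'd' 10→1→0 → fail=1;  out ∅∪{1}={1}
  n8('bcddb'): parent n7 fail=1; on 'b' 1 → fail=2;  out {2}∪∅={2}

Text stream:
[0] read 'b'  n0⇒n4
[1] read 'c'  n4⇒n5
[2] read 'd'  n5⇒n6  emit P1@[2:2],P3@[1:2]
[3] read 'd'  n6⇒n7  emit P1@[3:3]
[4] read 'b'  n7⇒n8  emit P2@[0:4]
[5] read 'd'  n8⇒n3 ·f  emit P0@[3:5],P1@[5:5],P4@[4:5]
[6] read 'b'  n3⇒n2 ·f
[7] read 'd'  n2⇒n3  emit P0@[5:7],P1@[7:7],P4@[6:7]
[8] read 'd'  n3⇒n1 ·f  emit P1@[8:8]
[9] read 'c'  n1⇒n9 ·f
[10] read 'b'  n9⇒n4 ·f
[11] read 'b'  n4⇒n4 ·f
[12] read 'd'  n4⇒n11  emit P1@[12:12],P4@[11:12]
[13] read 'c'  n11⇒n9 ·f
[14] read 'c'  n9⇒n9 ·f
[15] read 'd'  n9⇒n10  emit P1@[15:15],P3@[14:15]
[16] read 'd'  n10⇒n1 ·f  emit P1@[16:16]
[17] read 'd'  n1⇒n1 ·f  emit P1@[17:17]
[18] read 'b'  n1⇒n2
[19] read 'd'  n2⇒n3  emit P0@[17:19],P1@[19:19],P4@[18:19]
[20] read 'c'  n3⇒n9 ·f
[21] read 'd'  n9⇒n10  emit P1@[21:21],P3@[20:21]
[22] read 'a'  n10⇒n0 ·f
[23] read 'b'  n0⇒n4
[24] read 'c'  n4⇒n5
[25] read 'd'  n5⇒n6  emit P1@[25:25],P3@[24:25]
[26] read 'd'  n6⇒n7  emit P1@[26:26]
[27] read 'b'  n7⇒n8  emit P2@[23:27]
[28] read 'b'  n8⇒n4 ·f
[29] read 'd'  n4⇒n11  emit P1@[29:29],P4@[28:29]
[30] read 'b'  n11⇒n2 ·f
[31] read 'c'  n2⇒n5 ·f
[32] read 'd'  n5⇒n6  emit P1@[32:32],P3@[31:32]
[33] read 'd'  n6⇒n7  emit P1@[33:33]
[34] read 'b'  n7⇒n8  emit P2@[30:34]
[35] read 'd'  n8⇒n3 ·f  emit P0@[33:35],P1@[35:35],P4@[34:35]
[36] read 'b'  n3⇒n2 ·f
[37] read 'd'  n2⇒n3  emit P0@[35:37],P1@[37:37],P4@[36:37]

Matches: [[2,1],[2,3],[3,1],[4,2],[5,0],[5,1],[5,4],[7,0],[7,1],[7,4],[8,1],[12,1],[12,4],[15,1],[15,3],[16,1],[17,1],[19,0],[19,1],[19,4],[21,1],[21,3],[25,1],[25,3],[26,1],[27,2],[29,1],[29,4],[32,1],[32,3],[33,1],[34,2],[35,0],[35,1],[35,4],[37,0],[37,1],[37,4]]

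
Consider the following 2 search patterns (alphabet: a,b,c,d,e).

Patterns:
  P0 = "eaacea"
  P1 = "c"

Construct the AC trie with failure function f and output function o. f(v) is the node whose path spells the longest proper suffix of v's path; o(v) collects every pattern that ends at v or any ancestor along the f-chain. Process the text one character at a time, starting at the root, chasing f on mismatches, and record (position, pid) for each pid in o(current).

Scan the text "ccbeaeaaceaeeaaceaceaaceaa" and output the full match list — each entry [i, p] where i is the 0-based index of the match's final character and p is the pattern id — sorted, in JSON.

Build automaton:
Trie (insert patterns):
  0='ε' goto c→7 e→1
  1='e' goto a→2
  2='ea' goto a→3
  3='eaa' goto c→4
  4='eaac' goto e→5
  5='eaace' goto a→6
  6='eaacea' goto ·  [P0 ends]
  7='c' goto ·  [P1 ends]

BFS fail/out derivation:
  n1('e'): parent n0 fail=0; on 'e' 0 → fail=0;  out ∅∪∅=∅
  n7('c'): parent n0 fail=0; on 'c' 0 → fail=0;  out {1}∪∅={1}
  n2('ea'): parent n1 fail=0; on 'a' 0 → fail=0;  out ∅∪∅=∅
  n3('eaa'): parent n2 fail=0; on 'a' 0 → fail=0;  out ∅∪∅=∅
  n4('eaac'): parent n3 fail=0; on 'c' 0 → fail=7;  out ∅∪{1}={1}
  n5('eaace'): parent n4 fail=7; on 'e' 7→0 → fail=1;  out ∅∪∅=∅
  n6('eaacea'): parent n5 fail=1; on 'a' 1 → fail=2;  out {0}∪∅={0}

Scan:
[0] read 'c'  n0⇒n7  ** P1@[0:0]
[1] read 'c'  n7⇒n7 ·f  ** P1@[1:1]
[2] read 'b'  n7⇒n0 ·f
[3] read 'e'  n0⇒n1
[4] read 'a'  n1⇒n2
[5] read 'e'  n2⇒n1 ·f
[6] read 'a'  n1⇒n2
[7] read 'a'  n2⇒n3
[8] read 'c'  n3⇒n4  ** P1@[8:8]
[9] read 'e'  n4⇒n5
[10] read 'a'  n5⇒n6  ** P0@[5:10]
[11] read 'e'  n6⇒n1 ·f
[12] read 'e'  n1⇒n1 ·f
[13] read 'a'  n1⇒n2
[14] read 'a'  n2⇒n3
[15] read 'c'  n3⇒n4  ** P1@[15:15]
[16] read 'e'  n4⇒n5
[17] read 'a'  n5⇒n6  ** P0@[12:17]
[18] read 'c'  n6⇒n7 ·f  ** P1@[18:18]
[19] read 'e'  n7⇒n1 ·f
[20] read 'a'  n1⇒n2
[21] read 'a'  n2⇒n3
[22] read 'c'  n3⇒n4  ** P1@[22:22]
[23] read 'e'  n4⇒n5
[24] read 'a'  n5⇒n6  ** P0@[19:24]
[25] read 'a'  n6⇒n3 ·f

All matches (sorted): [[0,1],[1,1],[8,1],[10,0],[15,1],[17,0],[18,1],[22,1],[24,0]]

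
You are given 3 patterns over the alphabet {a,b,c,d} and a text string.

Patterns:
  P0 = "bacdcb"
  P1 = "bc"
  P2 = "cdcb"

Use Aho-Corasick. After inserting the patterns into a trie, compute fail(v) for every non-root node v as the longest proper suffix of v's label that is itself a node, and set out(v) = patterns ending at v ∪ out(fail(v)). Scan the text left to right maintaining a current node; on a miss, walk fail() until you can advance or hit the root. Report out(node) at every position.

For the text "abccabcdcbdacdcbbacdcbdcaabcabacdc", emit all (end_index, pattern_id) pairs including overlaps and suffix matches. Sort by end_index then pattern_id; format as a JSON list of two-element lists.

Build automaton:
Trie nodes:
  0='ε' goto b→1 c→8
  1='b' goto a→2 c→7
  2='ba' goto c→3
  3='bac' goto d→4
  4='bacd' goto c→5
  5='bacdc' goto b→6
  6='bacdcb' goto ·  [P0 ends]
  7='bc' goto ·  [P1 ends]
  8='c' goto d→9
  9='cd' goto c→10
  10='cdc' goto b→11
  11='cdcb' goto ·  [P2 ends]

Failure links (BFS by depth):
  n1('b'): parent n0 fail=0; on 'b' 0 → fail=0;  out ∅∪∅=∅
  n8('c'): parent n0 fail=0; on 'c' 0 → fail=0;  out ∅∪∅=∅
  n2('ba'): parent n1 fail=0; on 'a' 0 → fail=0;  out ∅∪∅=∅
  n7('bc'): parent n1 fail=0; on 'c' 0 → fail=8;  out {1}∪∅={1}
  n9('cd'): parent n8 fail=0; on 'd' 0 → fail=0;  out ∅∪∅=∅
  n3('bac'): parent n2 fail=0; on 'c' 0 → fail=8;  out ∅∪∅=∅
  n10('cdc'): parent n9 fail=0; on 'c' 0 → fail=8;  out ∅∪∅=∅
  n4('bacd'): parent n3 fail=8; on 'd' 8 → fail=9;  out ∅∪∅=∅
  n11('cdcb'): parent n10 fail=8; on 'b' 8→0 → fail=1;  out {2}∪∅={2}
  n5('bacdc'): parent n4 fail=9; on 'c' 9 → fail=10;  out ∅∪∅=∅
  n6('bacdcb'): parent n5 fail=10; on 'b' 10 → fail=11;  out {0}∪{2}={0,2}

Text stream:
[0] read 'a'  n0⇒n0
[1] read 'b'  n0⇒n1
[2] read 'c'  n1⇒n7  → match P1@[1:2]
[3] read 'c'  n7⇒n8 ·f
[4] read 'a'  n8⇒n0 ·f
[5] read 'b'  n0⇒n1
[6] read 'c'  n1⇒n7  → match P1@[5:6]
[7] read 'd'  n7⇒n9 ·f
[8] read 'c'  n9⇒n10
[9] read 'b'  n10⇒n11  → match P2@[6:9]
[10] read 'd'  n11⇒n0 ·f
[11] read 'a'  n0⇒n0
[12] read 'c'  n0⇒n8
[13] read 'd'  n8⇒n9
[14] read 'c'  n9⇒n10
[15] read 'b'  n10⇒n11  → match P2@[12:15]
[16] read 'b'  n11⇒n1 ·f
[17] read 'a'  n1⇒n2
[18] read 'c'  n2⇒n3
[19] read 'd'  n3⇒n4
[20] read 'c'  n4⇒n5
[21] read 'b'  n5⇒n6  → match P0@[16:21],P2@[18:21]
[22] read 'd'  n6⇒n0 ·f
[23] read 'c'  n0⇒n8
[24] read 'a'  n8⇒n0 ·f
[25] read 'a'  n0⇒n0
[26] read 'b'  n0⇒n1
[27] read 'c'  n1⇒n7  → match P1@[26:27]
[28] read 'a'  n7⇒n0 ·f
[29] read 'b'  n0⇒n1
[30] read 'a'  n1⇒n2
[31] read 'c'  n2⇒n3
[32] read 'd'  n3⇒n4
[33] read 'c'  n4⇒n5

All matches (sorted): [[2,1],[6,1],[9,2],[15,2],[21,0],[21,2],[27,1]]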